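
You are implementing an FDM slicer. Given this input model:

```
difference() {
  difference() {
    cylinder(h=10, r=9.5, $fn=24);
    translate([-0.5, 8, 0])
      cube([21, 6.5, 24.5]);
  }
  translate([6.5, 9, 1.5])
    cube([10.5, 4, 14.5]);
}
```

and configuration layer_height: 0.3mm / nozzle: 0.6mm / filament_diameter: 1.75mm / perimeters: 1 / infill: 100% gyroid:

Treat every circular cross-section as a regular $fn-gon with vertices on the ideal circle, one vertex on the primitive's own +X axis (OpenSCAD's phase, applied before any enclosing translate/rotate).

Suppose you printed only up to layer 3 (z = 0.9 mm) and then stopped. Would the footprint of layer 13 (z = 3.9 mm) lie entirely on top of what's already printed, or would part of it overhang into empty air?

entirely on top

Compare the two slices. At z = 0.9: the r=9.5 cylinder gives a regular 24-gon of circumradius 9.5 (constant along its height) (area = (24/2)·9.500²·sin(360°/24) = 280.30 mm²); the 21×6.5 cube at (-0.5, 8) contributes its full rectangle (area 136.50 mm²); Taking the first minus the rest: starting from the r=9.5 cylinder (280.30 mm²), the 21×6.5 cube at (-0.5, 8) partially overlaps it — only the 5.67 mm² overlap (of its 136.50 mm²) is removed, clipping the outline — area = 274.64 mm²; the cube at (6.5, 9) does not reach this height (z outside [1.5, 16]); After the difference (first − rest): none of the subtracted shapes is present at this height, so the result so far is unchanged — area = 274.64 mm². At z = 3.9: the cylinder: section is a regular 24-gon, circumradius r=9.5 (area = (24/2)·9.500²·sin(360°/24) = 280.30 mm²); the cube at (-0.5, 8) is present — its section is the full 21×6.5 rectangle (area 136.50 mm²); Subtracting the remaining from the first: starting from the r=9.5 cylinder (280.30 mm²), the 21×6.5 cube at (-0.5, 8) partially overlaps it — only the 5.67 mm² overlap (of its 136.50 mm²) is removed, clipping the outline — area = 274.64 mm²; the 10.5×4 cube at (6.5, 9) contributes its full rectangle (area 42.00 mm²); Taking the first minus the rest: starting from that combined region (274.64 mm²), the 10.5×4 cube at (6.5, 9) misses the remaining region (no effect) — area = 274.64 mm². Checking containment: the cross-section at z = 3.9 is a subset of the cross-section at z = 0.9.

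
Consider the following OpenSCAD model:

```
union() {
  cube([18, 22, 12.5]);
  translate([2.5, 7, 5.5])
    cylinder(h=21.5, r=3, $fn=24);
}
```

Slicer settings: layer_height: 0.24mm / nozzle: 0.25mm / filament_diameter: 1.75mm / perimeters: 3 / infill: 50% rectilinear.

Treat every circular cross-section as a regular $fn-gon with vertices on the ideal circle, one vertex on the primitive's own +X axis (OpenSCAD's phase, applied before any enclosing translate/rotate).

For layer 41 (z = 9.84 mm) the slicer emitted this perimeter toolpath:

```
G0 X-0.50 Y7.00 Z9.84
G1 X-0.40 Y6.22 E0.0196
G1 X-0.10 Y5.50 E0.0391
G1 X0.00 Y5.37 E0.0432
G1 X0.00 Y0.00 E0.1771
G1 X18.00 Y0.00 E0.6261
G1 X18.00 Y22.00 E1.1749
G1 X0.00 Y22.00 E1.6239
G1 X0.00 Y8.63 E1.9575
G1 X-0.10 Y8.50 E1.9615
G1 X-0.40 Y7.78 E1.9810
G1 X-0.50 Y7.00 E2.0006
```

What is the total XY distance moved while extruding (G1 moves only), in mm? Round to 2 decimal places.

Sum the Euclidean lengths of each G1 segment: total = 80.20 mm.

80.20 mm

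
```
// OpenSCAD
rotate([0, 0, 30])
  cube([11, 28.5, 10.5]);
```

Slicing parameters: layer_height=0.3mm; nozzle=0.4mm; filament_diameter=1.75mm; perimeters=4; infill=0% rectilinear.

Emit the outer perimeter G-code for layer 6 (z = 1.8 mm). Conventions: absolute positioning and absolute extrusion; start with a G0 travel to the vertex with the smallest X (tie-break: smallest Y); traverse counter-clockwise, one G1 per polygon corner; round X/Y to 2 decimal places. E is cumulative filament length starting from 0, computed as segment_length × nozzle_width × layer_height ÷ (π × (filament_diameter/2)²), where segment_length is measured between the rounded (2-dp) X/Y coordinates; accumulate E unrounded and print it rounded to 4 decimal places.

G0 X-14.25 Y24.68 Z1.80
G1 X0.00 Y0.00 E1.4218
G1 X9.53 Y5.50 E1.9707
G1 X-4.72 Y30.18 E3.3925
G1 X-14.25 Y24.68 E3.9415

At z = 1.8 mm: the 11×28.5 cube contributes its full rectangle; (whole slice rotated 30° about Z — lengths, areas and connectivity unchanged). The outline is a single polygon with 4 vertices. Extrusion per mm of travel: 0.4 × 0.3 / (π × 0.875²) = 0.049890. Accumulating E over each segment gives final E = 3.9415.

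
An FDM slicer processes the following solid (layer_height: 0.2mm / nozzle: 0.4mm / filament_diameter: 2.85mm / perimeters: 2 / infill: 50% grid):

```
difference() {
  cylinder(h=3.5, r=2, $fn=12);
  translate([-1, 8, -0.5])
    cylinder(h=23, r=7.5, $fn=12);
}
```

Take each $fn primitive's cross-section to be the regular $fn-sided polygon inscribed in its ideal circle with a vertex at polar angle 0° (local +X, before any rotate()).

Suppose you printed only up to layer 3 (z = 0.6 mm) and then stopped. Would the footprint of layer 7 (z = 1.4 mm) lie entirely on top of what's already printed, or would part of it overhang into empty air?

Compare the two slices. At z = 0.6: the r=2 cylinder contributes a regular 12-gon of circumradius 2 (area = (12/2)·2.000²·sin(360°/12) = 12.00 mm²); the r=7.5 cylinder at (-1, 8) contributes a regular 12-gon of circumradius 7.5 (area = (12/2)·7.500²·sin(360°/12) = 168.75 mm²); After the difference (first − rest): starting from the r=2 cylinder (12.00 mm²), the r=7.5 cylinder at (-1, 8) partially overlaps it — only the 2.96 mm² overlap (of its 168.75 mm²) is removed, clipping the outline — area = 9.04 mm². At z = 1.4: the r=2 cylinder gives a regular 12-gon of circumradius 2 (constant along its height) (area = (12/2)·2.000²·sin(360°/12) = 12.00 mm²); the r=7.5 cylinder at (-1, 8) gives a regular 12-gon of circumradius 7.5 (constant along its height) (area = (12/2)·7.500²·sin(360°/12) = 168.75 mm²); Taking the first minus the rest: starting from the r=2 cylinder (12.00 mm²), the r=7.5 cylinder at (-1, 8) partially overlaps it — only the 2.96 mm² overlap (of its 168.75 mm²) is removed, clipping the outline — area = 9.04 mm². Checking containment: the cross-section at z = 1.4 is a subset of the cross-section at z = 0.6.

entirely on top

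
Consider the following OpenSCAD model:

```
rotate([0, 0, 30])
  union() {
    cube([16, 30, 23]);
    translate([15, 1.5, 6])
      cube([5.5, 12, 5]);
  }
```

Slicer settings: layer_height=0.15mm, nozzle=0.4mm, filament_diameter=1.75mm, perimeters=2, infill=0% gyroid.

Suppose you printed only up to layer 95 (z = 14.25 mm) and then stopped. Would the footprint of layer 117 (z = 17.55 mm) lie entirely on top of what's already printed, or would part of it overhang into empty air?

Compare the two slices. At z = 14.25: the cube is present — its section is the full 16×30 rectangle (area 480.00 mm²); the cube at (15, 1.5) is absent (z outside [6, 11]); Taking the union: only the 16×30 cube is present, so the union is just that shape — area = 480.00 mm²; (rotated 30° about Z; rotation is an isometry so areas/perimeters/island counts are preserved). At z = 17.55: the cube (footprint 16×30) is included at this height (area 480.00 mm²); the cube at (15, 1.5) is not intersected at this z (z outside [6, 11]); Merging all regions: only the 16×30 cube is present, so the union is just that shape — area = 480.00 mm²; (whole slice rotated 30° about Z — lengths, areas and connectivity unchanged). Checking containment: the cross-section at z = 17.55 is a subset of the cross-section at z = 14.25.

entirely on top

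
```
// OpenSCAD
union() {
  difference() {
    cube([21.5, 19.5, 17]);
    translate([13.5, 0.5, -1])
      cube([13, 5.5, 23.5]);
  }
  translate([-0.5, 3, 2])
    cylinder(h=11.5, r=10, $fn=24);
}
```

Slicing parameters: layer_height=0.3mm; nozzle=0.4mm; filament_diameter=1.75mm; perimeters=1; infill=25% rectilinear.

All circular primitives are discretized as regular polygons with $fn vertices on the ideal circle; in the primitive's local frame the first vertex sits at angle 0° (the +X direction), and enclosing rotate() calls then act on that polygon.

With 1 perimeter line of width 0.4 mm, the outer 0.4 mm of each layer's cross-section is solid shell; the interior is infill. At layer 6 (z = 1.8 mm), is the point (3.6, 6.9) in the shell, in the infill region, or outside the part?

infill

At z = 1.8 mm: the cube is present — its section is the full 21.5×19.5 rectangle; the cube at (13.5, 0.5) (footprint 13×5.5) is included at this height; Taking the first minus the rest: starting from the 21.5×19.5 cube, the 13×5.5 cube at (13.5, 0.5) partially overlaps it — only the 44.00 mm² overlap (of its 71.50 mm²) is removed, clipping the outline — 1 connected region; the cylinder at (-0.5, 3) does not reach this height (z outside [2, 13.5]); Merging all regions: only the result so far is present, so the union is just that shape — 1 connected region. Overall, the cross-section is a single solid region. The nearest boundary edge runs (0.00, 0.00)→(0.00, 19.50); distance from the point to it = 3.60 mm. The point is inside the cross-section and 3.60 mm from the nearest boundary — more than the 0.4 mm shell width (1 × 0.4), so it's in the infill interior.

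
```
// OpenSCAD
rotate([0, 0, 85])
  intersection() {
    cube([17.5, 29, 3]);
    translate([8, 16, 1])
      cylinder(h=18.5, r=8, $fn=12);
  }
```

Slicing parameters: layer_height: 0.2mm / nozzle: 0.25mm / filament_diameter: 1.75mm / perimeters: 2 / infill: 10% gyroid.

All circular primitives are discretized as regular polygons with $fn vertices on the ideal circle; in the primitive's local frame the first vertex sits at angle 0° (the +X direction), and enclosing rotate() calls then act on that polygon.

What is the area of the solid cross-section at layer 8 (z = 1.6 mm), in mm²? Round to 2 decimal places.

192.00 mm²

At z = 1.6 mm: the cube (footprint 17.5×29) is included at this height (area 507.50 mm²); the r=8 cylinder at (8, 16) contributes a regular 12-gon of circumradius 8 (area = (12/2)·8.000²·sin(360°/12) = 192.00 mm²); Taking the intersection: the r=8 cylinder at (8, 16) lies inside the 17.5×29 cube, so the common part is the r=8 cylinder at (8, 16) itself — area = 192.00 mm²; (rotated 85° about Z; rotation is an isometry so areas/perimeters/island counts are preserved). Overall, the cross-section is a single solid region. Net area = 192.00 mm².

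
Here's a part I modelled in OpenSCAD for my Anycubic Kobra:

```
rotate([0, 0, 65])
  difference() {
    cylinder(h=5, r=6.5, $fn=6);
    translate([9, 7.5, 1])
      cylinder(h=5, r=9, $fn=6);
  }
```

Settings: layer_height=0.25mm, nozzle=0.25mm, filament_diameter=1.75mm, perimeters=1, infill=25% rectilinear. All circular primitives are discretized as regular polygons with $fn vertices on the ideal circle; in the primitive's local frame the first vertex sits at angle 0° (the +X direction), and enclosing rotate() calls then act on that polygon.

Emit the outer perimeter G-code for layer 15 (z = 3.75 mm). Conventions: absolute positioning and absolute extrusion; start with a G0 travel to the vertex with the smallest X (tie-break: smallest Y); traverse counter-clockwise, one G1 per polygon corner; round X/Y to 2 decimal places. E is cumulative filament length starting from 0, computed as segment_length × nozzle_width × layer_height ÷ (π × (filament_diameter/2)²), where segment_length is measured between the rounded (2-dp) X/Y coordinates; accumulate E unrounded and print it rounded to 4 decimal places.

G0 X-6.48 Y-0.57 Z3.75
G1 X-2.75 Y-5.89 E0.1688
G1 X3.73 Y-5.32 E0.3379
G1 X6.48 Y0.57 E0.5068
G1 X2.94 Y5.61 E0.6668
G1 X2.17 Y3.95 E0.7144
G1 X-4.65 Y3.36 E0.8922
G1 X-6.48 Y-0.57 E1.0049

At z = 3.75 mm: the r=6.5 cylinder contributes a regular 6-gon of circumradius 6.5; the r=9 cylinder at (9, 7.5) contributes a regular 6-gon of circumradius 9; Subtracting the remaining from the first: starting from the r=6.5 cylinder, the r=9 cylinder at (9, 7.5) partially overlaps it — only the 12.80 mm² overlap (of its 210.44 mm²) is removed, clipping the outline — 1 connected region; (rotated 65° about Z; rotation is an isometry so areas/perimeters/island counts are preserved). The outline is a single polygon with 7 vertices. Extrusion per mm of travel: 0.25 × 0.25 / (π × 0.875²) = 0.025984. Accumulating E over each segment gives final E = 1.0049.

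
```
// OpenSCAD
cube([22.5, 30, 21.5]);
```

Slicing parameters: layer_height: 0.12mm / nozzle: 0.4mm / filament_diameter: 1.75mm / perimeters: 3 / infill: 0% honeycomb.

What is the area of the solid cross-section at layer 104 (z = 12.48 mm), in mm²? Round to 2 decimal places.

675.00 mm²

At z = 12.48 mm: the cube (footprint 22.5×30) is included at this height (area 675.00 mm²). Overall, the cross-section is a single solid region. Net area = 675.00 mm².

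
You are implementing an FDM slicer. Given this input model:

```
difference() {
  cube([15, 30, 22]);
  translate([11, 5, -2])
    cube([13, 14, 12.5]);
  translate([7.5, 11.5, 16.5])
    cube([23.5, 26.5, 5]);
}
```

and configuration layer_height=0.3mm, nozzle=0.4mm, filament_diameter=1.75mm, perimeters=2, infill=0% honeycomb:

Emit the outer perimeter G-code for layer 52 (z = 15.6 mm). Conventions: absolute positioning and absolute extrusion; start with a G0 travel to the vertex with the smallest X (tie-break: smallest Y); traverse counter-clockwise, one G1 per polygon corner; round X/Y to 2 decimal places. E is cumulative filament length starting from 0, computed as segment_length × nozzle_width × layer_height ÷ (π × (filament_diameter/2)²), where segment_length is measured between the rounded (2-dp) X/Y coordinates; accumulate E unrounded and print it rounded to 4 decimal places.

G0 X0.00 Y0.00 Z15.60
G1 X15.00 Y0.00 E0.7484
G1 X15.00 Y30.00 E2.2451
G1 X0.00 Y30.00 E2.9934
G1 X0.00 Y0.00 E4.4901

At z = 15.6 mm: the 15×30 cube contributes its full rectangle; the cube at (11, 5) is not intersected at this z (z outside [-2, 10.5]); the cube at (7.5, 11.5) is absent (z outside [16.5, 21.5]); After the difference (first − rest): none of the subtracted shapes is present at this height, so the 15×30 cube is unchanged — 1 connected region. The outline is a single polygon with 4 vertices. Extrusion per mm of travel: 0.4 × 0.3 / (π × 0.875²) = 0.049890. Accumulating E over each segment gives final E = 4.4901.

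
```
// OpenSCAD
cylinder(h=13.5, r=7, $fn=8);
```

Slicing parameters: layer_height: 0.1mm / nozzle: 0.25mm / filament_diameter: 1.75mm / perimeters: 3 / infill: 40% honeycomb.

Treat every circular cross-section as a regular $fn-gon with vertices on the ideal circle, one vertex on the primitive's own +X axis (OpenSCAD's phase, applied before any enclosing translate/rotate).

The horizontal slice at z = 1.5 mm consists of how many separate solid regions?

1

At z = 1.5 mm: the r=7 cylinder contributes a regular 8-gon of circumradius 7. The result has 1 disconnected region.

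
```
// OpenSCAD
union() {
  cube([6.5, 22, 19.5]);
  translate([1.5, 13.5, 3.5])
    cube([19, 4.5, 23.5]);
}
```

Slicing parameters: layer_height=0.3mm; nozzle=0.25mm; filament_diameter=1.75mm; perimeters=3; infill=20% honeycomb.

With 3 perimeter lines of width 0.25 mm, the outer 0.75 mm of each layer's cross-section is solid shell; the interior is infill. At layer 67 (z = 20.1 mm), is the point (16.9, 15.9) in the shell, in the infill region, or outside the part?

infill

At z = 20.1 mm: the cube is not intersected at this z (z outside [0, 19.5]); the 19×4.5 cube at (1.5, 13.5) contributes its full rectangle; Merging all regions: only the 19×4.5 cube at (1.5, 13.5) is present, so the union is just that shape — 1 connected region. Overall, the cross-section is a single solid region. The nearest boundary edge runs (20.50, 18.00)→(1.50, 18.00); distance from the point to it = 2.10 mm. The point is inside the cross-section and 2.10 mm from the nearest boundary — more than the 0.75 mm shell width (3 × 0.25), so it's in the infill interior.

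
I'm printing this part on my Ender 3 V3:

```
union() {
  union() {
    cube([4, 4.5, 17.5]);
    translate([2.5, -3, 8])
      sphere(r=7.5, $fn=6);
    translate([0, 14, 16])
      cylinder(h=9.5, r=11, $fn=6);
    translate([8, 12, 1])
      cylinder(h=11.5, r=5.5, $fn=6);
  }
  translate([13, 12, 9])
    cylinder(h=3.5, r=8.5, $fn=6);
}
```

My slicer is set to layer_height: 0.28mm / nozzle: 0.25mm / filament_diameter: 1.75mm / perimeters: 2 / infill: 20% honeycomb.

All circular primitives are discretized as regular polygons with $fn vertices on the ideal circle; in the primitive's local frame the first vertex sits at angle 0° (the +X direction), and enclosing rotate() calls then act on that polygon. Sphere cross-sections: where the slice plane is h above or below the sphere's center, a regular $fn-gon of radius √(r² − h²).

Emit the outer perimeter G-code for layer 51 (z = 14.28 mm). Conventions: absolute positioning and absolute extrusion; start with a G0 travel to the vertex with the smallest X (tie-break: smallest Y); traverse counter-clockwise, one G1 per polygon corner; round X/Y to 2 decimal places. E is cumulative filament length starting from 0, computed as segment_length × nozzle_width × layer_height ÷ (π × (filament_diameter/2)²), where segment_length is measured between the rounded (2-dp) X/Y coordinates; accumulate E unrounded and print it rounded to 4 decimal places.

G0 X-1.60 Y-3.00 Z14.28
G1 X0.45 Y-6.55 E0.1193
G1 X4.55 Y-6.55 E0.2386
G1 X6.60 Y-3.00 E0.3579
G1 X4.55 Y0.55 E0.4772
G1 X4.00 Y0.55 E0.4932
G1 X4.00 Y4.50 E0.6082
G1 X0.00 Y4.50 E0.7246
G1 X0.00 Y0.00 E0.8556
G1 X0.13 Y0.00 E0.8593
G1 X-1.60 Y-3.00 E0.9601

At z = 14.28 mm: the cube (footprint 4×4.5) is included at this height; the sphere at (2.5, -3): section is a regular 6-gon, circumradius = √(r²−h²) = √(7.5²−6.28²) = 4.100; the cylinder at (0, 14) is absent (z outside [16, 25.5]); the cylinder at (8, 12) is not intersected at this z (z outside [1, 12.5]); Combining (union): the regions partially overlap (shared area 2.04 mm²), so overlapping operands fuse into one piece — 1 connected region; the cylinder at (13, 12) does not reach this height (z outside [9, 12.5]); Merging all regions: only that combined region is present, so the union is just that shape — 1 connected region. The outline is a single polygon with 10 vertices. Extrusion per mm of travel: 0.25 × 0.28 / (π × 0.875²) = 0.029103. Accumulating E over each segment gives final E = 0.9601.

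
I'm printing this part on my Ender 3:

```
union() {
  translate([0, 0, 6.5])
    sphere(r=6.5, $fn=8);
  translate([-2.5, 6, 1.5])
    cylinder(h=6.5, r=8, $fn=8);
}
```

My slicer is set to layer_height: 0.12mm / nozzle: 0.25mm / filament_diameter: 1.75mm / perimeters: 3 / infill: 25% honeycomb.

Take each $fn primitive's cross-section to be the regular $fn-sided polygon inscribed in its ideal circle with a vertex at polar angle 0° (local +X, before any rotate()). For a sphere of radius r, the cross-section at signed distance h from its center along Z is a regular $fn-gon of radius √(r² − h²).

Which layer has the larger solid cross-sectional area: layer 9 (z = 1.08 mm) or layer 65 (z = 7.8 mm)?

Layer 9 (z = 1.08): the sphere: section is a regular 8-gon, circumradius = √(r²−h²) = √(6.5²−5.42²) = 3.588 (area = (8/2)·3.588²·sin(360°/8) = 36.41 mm²); the cylinder at (-2.5, 6) is absent (z outside [1.5, 8]); Taking the union: only the r=6.5 sphere is present, so the union is just that shape — area = 36.41 mm². So its area = 36.41 mm². Layer 65 (z = 7.8): the sphere: section is a regular 8-gon, circumradius = √(r²−h²) = √(6.5²−1.3²) = 6.369 (area = (8/2)·6.369²·sin(360°/8) = 114.72 mm²); the r=8 cylinder at (-2.5, 6) gives a regular 8-gon of circumradius 8 (constant along its height) (area = (8/2)·8.000²·sin(360°/8) = 181.02 mm²); Combining (union): the regions partially overlap — summed areas 295.74 mm² minus the doubly-counted overlap 59.88 mm² gives 235.86 mm² — area = 235.86 mm². So its area = 235.86 mm². Layer 65 is larger (235.86 vs 36.41 mm²).

layer 65 (z = 7.8 mm)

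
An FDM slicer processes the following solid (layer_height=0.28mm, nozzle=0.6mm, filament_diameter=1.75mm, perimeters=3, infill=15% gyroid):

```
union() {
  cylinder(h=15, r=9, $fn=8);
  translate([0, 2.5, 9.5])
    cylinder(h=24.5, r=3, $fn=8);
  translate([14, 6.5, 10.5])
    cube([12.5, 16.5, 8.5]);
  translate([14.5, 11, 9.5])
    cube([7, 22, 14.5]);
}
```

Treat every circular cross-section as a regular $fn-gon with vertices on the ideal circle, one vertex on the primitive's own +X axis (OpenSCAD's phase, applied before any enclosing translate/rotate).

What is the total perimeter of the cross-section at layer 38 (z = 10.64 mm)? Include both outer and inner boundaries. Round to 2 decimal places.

At z = 10.64 mm: the r=9 cylinder contributes a regular 8-gon of circumradius 9 (perimeter = 2·8·9.000·sin(180°/8) = 55.11 mm); the r=3 cylinder at (0, 2.5) contributes a regular 8-gon of circumradius 3 (perimeter = 2·8·3.000·sin(180°/8) = 18.37 mm); the cube at (14, 6.5) (footprint 12.5×16.5) is included at this height (perimeter 58.00 mm); the 7×22 cube at (14.5, 11) contributes its full rectangle (perimeter 58.00 mm); Taking the union: the regions partially overlap (shared area 109.46 mm²), so the edge portions inside another operand are dropped and the merged outline is re-measured after clipping — boundary = 133.11 mm. Overall, the cross-section has 2 separate islands. Total boundary length (outer) = 133.11 mm.

133.11 mm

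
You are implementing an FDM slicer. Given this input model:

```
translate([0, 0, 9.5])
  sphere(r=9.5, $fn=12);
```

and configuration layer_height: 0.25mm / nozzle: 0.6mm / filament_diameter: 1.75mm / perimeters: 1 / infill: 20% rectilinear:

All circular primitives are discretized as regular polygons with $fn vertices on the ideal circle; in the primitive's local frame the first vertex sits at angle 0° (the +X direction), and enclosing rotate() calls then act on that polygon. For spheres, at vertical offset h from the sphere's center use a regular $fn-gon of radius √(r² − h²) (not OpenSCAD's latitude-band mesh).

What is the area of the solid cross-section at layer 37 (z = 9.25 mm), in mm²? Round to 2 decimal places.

At z = 9.25 mm: the sphere: section is a regular 12-gon, circumradius = √(r²−h²) = √(9.5²−0.25²) = 9.497 (area = (12/2)·9.497²·sin(360°/12) = 270.56 mm²). Overall, the cross-section is a single solid region. Net area = 270.56 mm².

270.56 mm²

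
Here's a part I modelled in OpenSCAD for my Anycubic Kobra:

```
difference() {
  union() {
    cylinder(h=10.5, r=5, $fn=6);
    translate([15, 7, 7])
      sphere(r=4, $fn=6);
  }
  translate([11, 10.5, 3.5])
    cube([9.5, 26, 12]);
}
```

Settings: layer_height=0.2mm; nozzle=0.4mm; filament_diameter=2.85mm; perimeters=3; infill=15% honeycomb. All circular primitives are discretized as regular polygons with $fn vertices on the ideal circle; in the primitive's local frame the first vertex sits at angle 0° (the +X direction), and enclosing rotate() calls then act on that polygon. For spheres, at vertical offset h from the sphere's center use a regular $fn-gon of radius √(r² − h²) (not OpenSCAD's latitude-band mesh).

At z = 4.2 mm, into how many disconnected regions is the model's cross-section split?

2

At z = 4.2 mm: the r=5 cylinder gives a regular 6-gon of circumradius 5 (constant along its height); the sphere at (15, 7): section is a regular 6-gon, circumradius = √(r²−h²) = √(4²−2.8²) = 2.857; Taking the union: the 2 present regions are separate (no shared area or edge), so areas and boundary lengths simply add and each stays a separate island — 2 connected regions; the 9.5×26 cube at (11, 10.5) contributes its full rectangle; Subtracting the remaining from the first: starting from the result so far, the 9.5×26 cube at (11, 10.5) misses the remaining region (no effect) — 2 connected regions. The result has 2 disconnected regions.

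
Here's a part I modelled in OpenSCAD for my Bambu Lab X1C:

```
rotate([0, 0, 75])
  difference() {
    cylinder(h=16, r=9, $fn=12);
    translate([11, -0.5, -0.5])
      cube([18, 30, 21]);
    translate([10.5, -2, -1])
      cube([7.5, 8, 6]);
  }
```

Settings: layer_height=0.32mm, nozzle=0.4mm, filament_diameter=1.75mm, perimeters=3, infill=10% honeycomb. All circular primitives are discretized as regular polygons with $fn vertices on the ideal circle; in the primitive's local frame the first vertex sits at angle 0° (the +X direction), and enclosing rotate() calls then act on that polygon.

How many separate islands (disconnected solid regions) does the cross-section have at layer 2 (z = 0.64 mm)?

1

At z = 0.64 mm: the r=9 cylinder contributes a regular 12-gon of circumradius 9; the cube at (11, -0.5) (footprint 18×30) is included at this height; the cube at (10.5, -2) is present — its section is the full 7.5×8 rectangle; Subtracting the remaining from the first: starting from the r=9 cylinder, the 18×30 cube at (11, -0.5) misses the remaining region (no effect); the 7.5×8 cube at (10.5, -2) misses the remaining region (no effect) — 1 connected region; (whole slice rotated 75° about Z — lengths, areas and connectivity unchanged). Overall, the cross-section is a single solid region. Island count = 1.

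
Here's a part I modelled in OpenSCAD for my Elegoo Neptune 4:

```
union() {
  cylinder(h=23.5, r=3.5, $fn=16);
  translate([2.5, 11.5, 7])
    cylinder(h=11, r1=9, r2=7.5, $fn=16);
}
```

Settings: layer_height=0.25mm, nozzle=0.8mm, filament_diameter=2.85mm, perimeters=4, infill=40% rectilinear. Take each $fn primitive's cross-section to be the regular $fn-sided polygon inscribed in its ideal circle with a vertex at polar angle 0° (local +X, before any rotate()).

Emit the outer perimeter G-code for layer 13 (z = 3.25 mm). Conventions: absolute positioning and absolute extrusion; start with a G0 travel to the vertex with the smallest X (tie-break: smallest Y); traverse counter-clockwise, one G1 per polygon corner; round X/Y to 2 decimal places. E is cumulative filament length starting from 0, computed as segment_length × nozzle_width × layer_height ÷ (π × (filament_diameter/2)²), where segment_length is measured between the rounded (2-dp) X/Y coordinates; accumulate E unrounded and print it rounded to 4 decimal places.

At z = 3.25 mm: the cylinder: section is a regular 16-gon, circumradius r=3.5; the cone at (2.5, 11.5) does not reach this height (z outside [7, 18]); Combining (union): only the r=3.5 cylinder is present, so the union is just that shape — 1 connected region. The outline is a single polygon with 16 vertices. Extrusion per mm of travel: 0.8 × 0.25 / (π × 1.425²) = 0.031351. Accumulating E over each segment gives final E = 0.6844.

G0 X-3.50 Y0.00 Z3.25
G1 X-3.23 Y-1.34 E0.0429
G1 X-2.47 Y-2.47 E0.0855
G1 X-1.34 Y-3.23 E0.1282
G1 X0.00 Y-3.50 E0.1711
G1 X1.34 Y-3.23 E0.2140
G1 X2.47 Y-2.47 E0.2566
G1 X3.23 Y-1.34 E0.2993
G1 X3.50 Y0.00 E0.3422
G1 X3.23 Y1.34 E0.3850
G1 X2.47 Y2.47 E0.4277
G1 X1.34 Y3.23 E0.4704
G1 X0.00 Y3.50 E0.5133
G1 X-1.34 Y3.23 E0.5561
G1 X-2.47 Y2.47 E0.5988
G1 X-3.23 Y1.34 E0.6415
G1 X-3.50 Y0.00 E0.6844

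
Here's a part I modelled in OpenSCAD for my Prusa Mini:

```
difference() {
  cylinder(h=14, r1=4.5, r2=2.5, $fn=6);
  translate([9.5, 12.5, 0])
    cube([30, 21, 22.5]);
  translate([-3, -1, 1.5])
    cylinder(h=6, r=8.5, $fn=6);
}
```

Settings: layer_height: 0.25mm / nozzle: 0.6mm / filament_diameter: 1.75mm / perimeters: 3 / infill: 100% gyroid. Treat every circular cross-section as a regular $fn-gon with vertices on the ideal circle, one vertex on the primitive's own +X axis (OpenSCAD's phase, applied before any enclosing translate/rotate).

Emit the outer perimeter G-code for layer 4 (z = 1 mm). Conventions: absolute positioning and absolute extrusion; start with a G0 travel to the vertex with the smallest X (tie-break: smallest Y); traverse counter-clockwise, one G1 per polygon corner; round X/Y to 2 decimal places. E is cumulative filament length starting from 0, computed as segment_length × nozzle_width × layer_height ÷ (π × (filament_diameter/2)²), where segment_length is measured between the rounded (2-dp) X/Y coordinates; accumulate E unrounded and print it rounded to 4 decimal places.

G0 X-4.36 Y0.00 Z1.00
G1 X-2.18 Y-3.77 E0.2716
G1 X2.18 Y-3.77 E0.5435
G1 X4.36 Y0.00 E0.8151
G1 X2.18 Y3.77 E1.0867
G1 X-2.18 Y3.77 E1.3586
G1 X-4.36 Y0.00 E1.6301

At z = 1 mm: the cone contributes a regular 6-gon of circumradius 4.357 (interpolated between r1=4.5 and r2=2.5 at t=0.071); the 30×21 cube at (9.5, 12.5) contributes its full rectangle; the cylinder at (-3, -1) does not reach this height (z outside [1.5, 7.5]); Taking the first minus the rest: starting from the cone, the 30×21 cube at (9.5, 12.5) misses the remaining region (no effect) — 1 connected region. The outline is a single polygon with 6 vertices. Extrusion per mm of travel: 0.6 × 0.25 / (π × 0.875²) = 0.062363. Accumulating E over each segment gives final E = 1.6301.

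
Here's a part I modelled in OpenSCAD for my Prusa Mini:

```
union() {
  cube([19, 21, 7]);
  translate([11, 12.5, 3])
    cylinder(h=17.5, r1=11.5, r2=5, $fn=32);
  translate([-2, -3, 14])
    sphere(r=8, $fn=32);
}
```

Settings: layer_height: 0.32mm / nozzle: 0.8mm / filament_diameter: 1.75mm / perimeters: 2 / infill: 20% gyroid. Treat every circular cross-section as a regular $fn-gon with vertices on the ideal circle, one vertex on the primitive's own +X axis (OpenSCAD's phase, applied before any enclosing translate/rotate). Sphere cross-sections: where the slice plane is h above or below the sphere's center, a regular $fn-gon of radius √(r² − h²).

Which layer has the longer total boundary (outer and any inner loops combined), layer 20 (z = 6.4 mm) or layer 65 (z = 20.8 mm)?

Layer 20 (z = 6.4): the cube (footprint 19×21) is included at this height (perimeter 80.00 mm); the cone at (11, 12.5) (r1=11.5→r2=5) has section circumradius 10.237 here — a regular 32-gon (perimeter = 2·32·10.237·sin(180°/32) = 64.22 mm); the sphere at (-2, -3): section is a regular 32-gon, circumradius = √(r²−h²) = √(8²−7.6²) = 2.498 (perimeter = 2·32·2.498·sin(180°/32) = 15.67 mm); Taking the union: the regions partially overlap (shared area 295.00 mm²), so the edge portions inside another operand are dropped and the merged outline is re-measured after clipping — boundary = 97.38 mm. So its perimeter = 97.38 mm. Layer 65 (z = 20.8): the cube is absent (z outside [0, 7]); the cone at (11, 12.5) is absent (z outside [3, 20.5]); the r=8 sphere at (-2, -3) contributes a regular 32-gon of circumradius √(8²−6.8²) = 4.214 (perimeter = 2·32·4.214·sin(180°/32) = 26.44 mm); Merging all regions: only the r=8 sphere at (-2, -3) is present, so the union is just that shape — boundary = 26.44 mm. So its perimeter = 26.44 mm. Layer 20 is larger (97.38 vs 26.44 mm).

layer 20 (z = 6.4 mm)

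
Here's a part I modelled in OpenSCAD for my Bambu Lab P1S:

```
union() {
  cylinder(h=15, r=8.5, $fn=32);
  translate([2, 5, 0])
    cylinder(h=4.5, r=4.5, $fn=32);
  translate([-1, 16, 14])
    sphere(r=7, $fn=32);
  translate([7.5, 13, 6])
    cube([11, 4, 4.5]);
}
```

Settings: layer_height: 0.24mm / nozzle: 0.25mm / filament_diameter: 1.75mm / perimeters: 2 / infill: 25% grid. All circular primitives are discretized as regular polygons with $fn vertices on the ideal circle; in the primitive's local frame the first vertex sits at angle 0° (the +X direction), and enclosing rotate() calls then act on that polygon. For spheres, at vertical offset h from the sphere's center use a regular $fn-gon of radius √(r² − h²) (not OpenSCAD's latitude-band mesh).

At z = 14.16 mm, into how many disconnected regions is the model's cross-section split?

2

At z = 14.16 mm: the cylinder: section is a regular 32-gon, circumradius r=8.5; the cylinder at (2, 5) is absent (z outside [0, 4.5]); the sphere at (-1, 16): section is a regular 32-gon, circumradius = √(r²−h²) = √(7²−0.16²) = 6.998; the cube at (7.5, 13) does not reach this height (z outside [6, 10.5]); Taking the union: the 2 present regions are separate (no shared area or edge), so areas and boundary lengths simply add and each stays a separate island — 2 connected regions. The result has 2 disconnected regions.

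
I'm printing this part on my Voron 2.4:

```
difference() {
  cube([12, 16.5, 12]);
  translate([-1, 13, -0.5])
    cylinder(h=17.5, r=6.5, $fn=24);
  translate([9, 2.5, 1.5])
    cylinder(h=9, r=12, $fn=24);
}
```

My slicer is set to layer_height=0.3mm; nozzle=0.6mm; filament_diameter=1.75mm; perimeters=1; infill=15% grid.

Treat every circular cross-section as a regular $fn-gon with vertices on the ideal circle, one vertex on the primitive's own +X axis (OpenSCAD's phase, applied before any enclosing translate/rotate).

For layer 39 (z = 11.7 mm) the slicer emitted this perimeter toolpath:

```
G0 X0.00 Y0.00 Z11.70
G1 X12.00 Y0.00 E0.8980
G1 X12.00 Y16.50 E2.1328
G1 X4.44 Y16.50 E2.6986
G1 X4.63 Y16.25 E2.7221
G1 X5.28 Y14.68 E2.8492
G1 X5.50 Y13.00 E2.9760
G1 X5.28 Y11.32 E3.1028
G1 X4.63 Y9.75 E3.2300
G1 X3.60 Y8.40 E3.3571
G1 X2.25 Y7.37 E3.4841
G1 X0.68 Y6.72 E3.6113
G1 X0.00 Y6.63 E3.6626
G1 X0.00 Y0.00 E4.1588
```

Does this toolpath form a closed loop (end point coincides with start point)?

Start point (G0): (0.00, 0.00). End point (last G1): the path returns to the start — closed.

yes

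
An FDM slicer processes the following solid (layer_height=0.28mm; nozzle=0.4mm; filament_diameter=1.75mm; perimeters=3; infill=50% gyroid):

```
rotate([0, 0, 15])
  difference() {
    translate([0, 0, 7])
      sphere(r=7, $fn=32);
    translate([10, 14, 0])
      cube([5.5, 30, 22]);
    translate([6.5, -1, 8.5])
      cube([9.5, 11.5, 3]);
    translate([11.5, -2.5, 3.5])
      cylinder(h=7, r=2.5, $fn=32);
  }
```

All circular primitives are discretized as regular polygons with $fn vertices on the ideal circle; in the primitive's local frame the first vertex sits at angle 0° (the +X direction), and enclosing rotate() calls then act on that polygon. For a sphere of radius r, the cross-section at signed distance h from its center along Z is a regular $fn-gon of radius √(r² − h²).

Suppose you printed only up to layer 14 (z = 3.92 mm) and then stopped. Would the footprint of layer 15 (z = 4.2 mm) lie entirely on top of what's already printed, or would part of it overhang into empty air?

Compare the two slices. At z = 3.92: the r=7 sphere slices to a regular 32-gon of circumradius 6.286 (√(r²−h²) with h=3.08 from center) (area = (32/2)·6.286²·sin(360°/32) = 123.34 mm²); the cube at (10, 14) is present — its section is the full 5.5×30 rectangle (area 165.00 mm²); the cube at (6.5, -1) is absent (z outside [8.5, 11.5]); the r=2.5 cylinder at (11.5, -2.5) gives a regular 32-gon of circumradius 2.5 (constant along its height) (area = (32/2)·2.500²·sin(360°/32) = 19.51 mm²); Subtracting the remaining from the first: starting from the r=7 sphere (123.34 mm²), the 5.5×30 cube at (10, 14) misses the remaining region (no effect); the r=2.5 cylinder at (11.5, -2.5) misses the remaining region (no effect) — area = 123.34 mm²; (rotated 15° about Z; rotation is an isometry so areas/perimeters/island counts are preserved). At z = 4.2: the r=7 sphere contributes a regular 32-gon of circumradius √(7²−2.8²) = 6.416 (area = (32/2)·6.416²·sin(360°/32) = 128.48 mm²); the cube at (10, 14) is present — its section is the full 5.5×30 rectangle (area 165.00 mm²); the cube at (6.5, -1) does not reach this height (z outside [8.5, 11.5]); the cylinder at (11.5, -2.5): section is a regular 32-gon, circumradius r=2.5 (area = (32/2)·2.500²·sin(360°/32) = 19.51 mm²); After the difference (first − rest): starting from the r=7 sphere (128.48 mm²), the 5.5×30 cube at (10, 14) misses the remaining region (no effect); the r=2.5 cylinder at (11.5, -2.5) misses the remaining region (no effect) — area = 128.48 mm²; (rotated 15° about Z; rotation is an isometry so areas/perimeters/island counts are preserved). Checking containment: at z = 4.2 the cross-section extends beyond the z = 3.92 cross-section by about 5.14 mm².

part overhangs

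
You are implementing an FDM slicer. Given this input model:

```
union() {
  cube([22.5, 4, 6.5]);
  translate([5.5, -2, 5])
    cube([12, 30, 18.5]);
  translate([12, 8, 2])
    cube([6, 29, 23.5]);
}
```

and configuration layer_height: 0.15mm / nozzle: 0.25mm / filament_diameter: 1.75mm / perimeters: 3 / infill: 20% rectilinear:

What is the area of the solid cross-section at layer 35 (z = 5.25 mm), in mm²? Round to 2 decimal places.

466.00 mm²

At z = 5.25 mm: the cube is present — its section is the full 22.5×4 rectangle (area 90.00 mm²); the cube at (5.5, -2) is present — its section is the full 12×30 rectangle (area 360.00 mm²); the 6×29 cube at (12, 8) contributes its full rectangle (area 174.00 mm²); Taking the union: the regions partially overlap — summed areas 624.00 mm² minus the doubly-counted overlap 158.00 mm² gives 466.00 mm² — area = 466.00 mm². Overall, the cross-section is a single solid region. Net area = 466.00 mm².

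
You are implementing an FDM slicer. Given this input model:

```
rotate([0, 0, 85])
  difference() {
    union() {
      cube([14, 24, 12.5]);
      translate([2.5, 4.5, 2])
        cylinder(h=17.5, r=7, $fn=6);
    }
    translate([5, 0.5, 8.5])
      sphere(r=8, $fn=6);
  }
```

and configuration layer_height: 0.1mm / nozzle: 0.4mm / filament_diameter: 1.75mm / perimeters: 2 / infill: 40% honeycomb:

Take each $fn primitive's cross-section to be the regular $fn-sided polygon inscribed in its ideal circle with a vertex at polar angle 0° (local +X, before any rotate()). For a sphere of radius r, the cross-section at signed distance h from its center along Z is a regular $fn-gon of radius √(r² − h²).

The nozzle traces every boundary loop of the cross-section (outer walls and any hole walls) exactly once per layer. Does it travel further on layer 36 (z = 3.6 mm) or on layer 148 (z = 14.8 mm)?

layer 36 (z = 3.6 mm)

Layer 36 (z = 3.6): the cube is present — its section is the full 14×24 rectangle (perimeter 76.00 mm); the r=7 cylinder at (2.5, 4.5) gives a regular 6-gon of circumradius 7 (constant along its height) (perimeter = 2·6·7.000·sin(180°/6) = 42.00 mm); Merging all regions: the regions partially overlap (shared area 83.89 mm²), so the edge portions inside another operand are dropped and the merged outline is re-measured after clipping — boundary = 82.34 mm; the r=8 sphere at (5, 0.5) slices to a regular 6-gon of circumradius 6.324 (√(r²−h²) with h=4.9 from center) (perimeter = 2·6·6.324·sin(180°/6) = 37.94 mm); After the difference (first − rest): starting from the result so far, the r=8 sphere at (5, 0.5) partially overlaps it — only the 69.12 mm² overlap (of its 103.90 mm²) is removed, clipping the outline — boundary = 92.20 mm; (whole slice rotated 85° about Z — lengths, areas and connectivity unchanged). So its perimeter = 92.20 mm. Layer 148 (z = 14.8): the cube does not reach this height (z outside [0, 12.5]); the cylinder at (2.5, 4.5): section is a regular 6-gon, circumradius r=7 (perimeter = 2·6·7.000·sin(180°/6) = 42.00 mm); Merging all regions: only the r=7 cylinder at (2.5, 4.5) is present, so the union is just that shape — boundary = 42.00 mm; the r=8 sphere at (5, 0.5) slices to a regular 6-gon of circumradius 4.931 (√(r²−h²) with h=6.3 from center) (perimeter = 2·6·4.931·sin(180°/6) = 29.58 mm); After the difference (first − rest): starting from the result so far, the r=8 sphere at (5, 0.5) partially overlaps it — only the 40.56 mm² overlap (of its 63.16 mm²) is removed, clipping the outline — boundary = 46.57 mm; (whole slice rotated 85° about Z — lengths, areas and connectivity unchanged). So its perimeter = 46.57 mm. Layer 36 is larger (92.20 vs 46.57 mm).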